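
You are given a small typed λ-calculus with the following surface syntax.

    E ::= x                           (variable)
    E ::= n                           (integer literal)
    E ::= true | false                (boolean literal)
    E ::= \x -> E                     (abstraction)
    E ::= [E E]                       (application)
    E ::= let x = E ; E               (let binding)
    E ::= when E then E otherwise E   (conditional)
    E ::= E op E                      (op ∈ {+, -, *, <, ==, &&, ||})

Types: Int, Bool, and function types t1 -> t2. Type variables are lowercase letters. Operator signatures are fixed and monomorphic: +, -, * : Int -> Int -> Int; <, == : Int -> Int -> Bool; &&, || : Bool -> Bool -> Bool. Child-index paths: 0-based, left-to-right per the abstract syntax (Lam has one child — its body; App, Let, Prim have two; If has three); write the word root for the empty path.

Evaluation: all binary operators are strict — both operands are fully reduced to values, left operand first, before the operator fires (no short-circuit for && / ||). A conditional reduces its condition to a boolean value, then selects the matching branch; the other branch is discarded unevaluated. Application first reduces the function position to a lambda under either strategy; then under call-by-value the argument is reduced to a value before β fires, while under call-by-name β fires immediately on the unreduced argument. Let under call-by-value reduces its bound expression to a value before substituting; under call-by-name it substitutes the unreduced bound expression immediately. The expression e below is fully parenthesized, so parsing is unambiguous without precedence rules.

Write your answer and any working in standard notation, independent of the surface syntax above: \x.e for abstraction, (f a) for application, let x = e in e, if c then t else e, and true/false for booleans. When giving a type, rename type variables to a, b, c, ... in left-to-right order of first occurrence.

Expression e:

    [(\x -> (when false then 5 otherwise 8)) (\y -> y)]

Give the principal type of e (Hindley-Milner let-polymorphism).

Working:
  unify Bool ~ Bool
  unify Int ~ Int
\x._ : a -> Int
y : b
\y._ : b -> b
  unify a -> Int ~ (b -> b) -> c
  unify a ~ b -> b
  unify Int ~ c
_ _ : Int

Answer: Int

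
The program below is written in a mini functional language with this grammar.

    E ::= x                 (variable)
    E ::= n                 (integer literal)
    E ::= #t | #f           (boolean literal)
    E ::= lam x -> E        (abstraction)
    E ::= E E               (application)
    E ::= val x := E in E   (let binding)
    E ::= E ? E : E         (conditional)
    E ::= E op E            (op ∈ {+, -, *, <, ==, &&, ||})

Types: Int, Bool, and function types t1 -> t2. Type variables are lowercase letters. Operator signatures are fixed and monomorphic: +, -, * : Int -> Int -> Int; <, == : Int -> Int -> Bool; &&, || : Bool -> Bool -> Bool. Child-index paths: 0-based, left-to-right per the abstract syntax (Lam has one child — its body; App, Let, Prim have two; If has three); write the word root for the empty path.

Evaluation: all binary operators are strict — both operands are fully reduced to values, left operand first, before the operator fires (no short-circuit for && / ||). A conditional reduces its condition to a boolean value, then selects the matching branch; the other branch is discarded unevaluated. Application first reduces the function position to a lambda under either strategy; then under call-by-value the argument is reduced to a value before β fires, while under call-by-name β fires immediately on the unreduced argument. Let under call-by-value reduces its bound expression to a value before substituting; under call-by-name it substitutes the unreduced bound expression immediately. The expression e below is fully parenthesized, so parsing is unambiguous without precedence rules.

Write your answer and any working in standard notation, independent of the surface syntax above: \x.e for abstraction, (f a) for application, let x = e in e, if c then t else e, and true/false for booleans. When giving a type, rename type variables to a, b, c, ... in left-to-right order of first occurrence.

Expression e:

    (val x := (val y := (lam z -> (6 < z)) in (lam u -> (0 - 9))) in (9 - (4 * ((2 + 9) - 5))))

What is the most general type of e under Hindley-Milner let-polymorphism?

Derivation:
  unify Int ~ Int
z : a
  unify a ~ Int
\z._ : Int -> Bool
let y : Int -> Bool
  unify Int ~ Int
  unify Int ~ Int
\u._ : b -> Int
let x : forall. b -> Int
  unify Int ~ Int
  unify Int ~ Int
  unify Int ~ Int
  unify Int ~ Int
  unify Int ~ Int
  unify Int ~ Int
  unify Int ~ Int
  unify Int ~ Int

Answer: Int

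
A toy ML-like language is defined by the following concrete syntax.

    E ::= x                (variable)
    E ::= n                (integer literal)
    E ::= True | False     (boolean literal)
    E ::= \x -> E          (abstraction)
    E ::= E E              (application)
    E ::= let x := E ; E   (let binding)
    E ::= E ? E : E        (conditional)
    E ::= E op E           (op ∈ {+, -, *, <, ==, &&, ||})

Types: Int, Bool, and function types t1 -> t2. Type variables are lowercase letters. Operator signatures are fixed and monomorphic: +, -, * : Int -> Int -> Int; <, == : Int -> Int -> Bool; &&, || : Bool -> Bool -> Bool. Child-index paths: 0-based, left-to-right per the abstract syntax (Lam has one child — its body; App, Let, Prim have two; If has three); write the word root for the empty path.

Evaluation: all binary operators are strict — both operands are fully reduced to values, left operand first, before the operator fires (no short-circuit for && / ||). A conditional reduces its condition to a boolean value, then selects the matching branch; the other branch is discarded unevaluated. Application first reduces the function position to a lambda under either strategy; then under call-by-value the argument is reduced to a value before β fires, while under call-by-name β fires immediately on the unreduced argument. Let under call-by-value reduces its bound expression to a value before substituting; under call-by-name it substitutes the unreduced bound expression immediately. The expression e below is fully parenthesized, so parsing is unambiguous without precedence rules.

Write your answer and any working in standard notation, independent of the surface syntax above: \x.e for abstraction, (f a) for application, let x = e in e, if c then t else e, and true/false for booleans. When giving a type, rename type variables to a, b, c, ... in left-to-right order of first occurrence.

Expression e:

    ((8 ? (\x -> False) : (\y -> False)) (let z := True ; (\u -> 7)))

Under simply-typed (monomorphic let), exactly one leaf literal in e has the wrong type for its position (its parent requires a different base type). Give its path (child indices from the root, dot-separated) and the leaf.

Working:
  unify Int ~ Bool
  FAIL: mismatch Int ~ Bool

Answer: 0.0 : 8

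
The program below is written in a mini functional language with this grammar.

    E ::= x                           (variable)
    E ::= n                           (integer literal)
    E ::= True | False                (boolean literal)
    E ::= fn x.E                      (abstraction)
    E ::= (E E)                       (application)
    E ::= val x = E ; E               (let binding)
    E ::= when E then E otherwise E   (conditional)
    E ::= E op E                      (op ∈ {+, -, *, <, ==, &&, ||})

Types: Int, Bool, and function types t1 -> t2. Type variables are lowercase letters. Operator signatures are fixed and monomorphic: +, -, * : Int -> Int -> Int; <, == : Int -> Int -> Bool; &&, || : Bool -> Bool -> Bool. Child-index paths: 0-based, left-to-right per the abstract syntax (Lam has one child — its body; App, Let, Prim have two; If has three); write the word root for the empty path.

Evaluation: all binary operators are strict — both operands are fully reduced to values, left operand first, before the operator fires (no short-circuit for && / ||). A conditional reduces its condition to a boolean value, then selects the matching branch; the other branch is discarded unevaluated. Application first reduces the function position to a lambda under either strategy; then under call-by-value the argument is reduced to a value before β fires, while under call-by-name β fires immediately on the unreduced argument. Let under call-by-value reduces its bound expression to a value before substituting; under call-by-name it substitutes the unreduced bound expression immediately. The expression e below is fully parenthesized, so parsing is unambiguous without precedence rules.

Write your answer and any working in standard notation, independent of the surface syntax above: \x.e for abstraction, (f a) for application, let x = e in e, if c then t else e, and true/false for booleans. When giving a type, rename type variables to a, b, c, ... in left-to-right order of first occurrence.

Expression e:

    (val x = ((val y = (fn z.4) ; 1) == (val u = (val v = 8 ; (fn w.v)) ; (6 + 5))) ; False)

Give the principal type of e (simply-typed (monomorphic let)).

Derivation:
\z._ : a -> Int
let y : a -> Int
  unify Int ~ Int
let v : Int
v : Int
\w._ : b -> Int
let u : b -> Int
  unify Int ~ Int
  unify Int ~ Int
  unify Int ~ Int
let x : Bool

Answer: Bool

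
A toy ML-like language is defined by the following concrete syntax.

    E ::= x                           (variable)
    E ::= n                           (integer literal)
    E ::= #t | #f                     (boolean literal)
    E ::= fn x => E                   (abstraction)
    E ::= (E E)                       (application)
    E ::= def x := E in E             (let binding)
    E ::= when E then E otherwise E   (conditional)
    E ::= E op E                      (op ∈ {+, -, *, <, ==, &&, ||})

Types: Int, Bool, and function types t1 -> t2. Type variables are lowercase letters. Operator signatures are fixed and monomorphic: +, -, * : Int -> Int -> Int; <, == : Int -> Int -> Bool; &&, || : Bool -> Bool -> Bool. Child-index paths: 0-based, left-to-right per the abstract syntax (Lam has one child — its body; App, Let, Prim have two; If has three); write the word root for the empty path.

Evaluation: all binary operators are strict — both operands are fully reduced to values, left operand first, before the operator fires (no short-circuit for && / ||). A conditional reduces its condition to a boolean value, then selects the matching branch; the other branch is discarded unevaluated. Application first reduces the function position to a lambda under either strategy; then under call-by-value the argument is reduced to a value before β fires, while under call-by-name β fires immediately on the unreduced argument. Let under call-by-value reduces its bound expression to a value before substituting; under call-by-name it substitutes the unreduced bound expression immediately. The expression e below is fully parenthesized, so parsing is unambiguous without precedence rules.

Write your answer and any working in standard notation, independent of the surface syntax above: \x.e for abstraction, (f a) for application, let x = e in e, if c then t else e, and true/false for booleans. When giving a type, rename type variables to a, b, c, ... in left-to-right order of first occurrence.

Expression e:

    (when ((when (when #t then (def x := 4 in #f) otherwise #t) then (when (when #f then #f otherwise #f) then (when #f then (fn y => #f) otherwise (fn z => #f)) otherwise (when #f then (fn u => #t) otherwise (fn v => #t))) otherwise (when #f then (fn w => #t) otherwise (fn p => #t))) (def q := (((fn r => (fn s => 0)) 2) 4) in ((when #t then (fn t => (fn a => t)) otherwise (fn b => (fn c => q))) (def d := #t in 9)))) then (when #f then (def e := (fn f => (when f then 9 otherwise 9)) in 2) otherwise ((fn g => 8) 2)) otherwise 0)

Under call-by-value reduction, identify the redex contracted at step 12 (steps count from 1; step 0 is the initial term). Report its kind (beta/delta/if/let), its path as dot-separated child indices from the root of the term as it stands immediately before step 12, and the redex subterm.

Working:
step 0: (if ((if (if true then (let x = 4 in false) else true) then (if (if false then false else false) then (if false then (\y.false) else (\z.false)) else (if false then (\u.true) else (\v.true))) else (if false then (\w.true) else (\p.true))) (let q = (((\r.(\s.0)) 2) 4) in ((if true then (\t.(\a.t)) else (\b.(\c.q))) (let d = true in 9)))) then (if false then (let e = (\f.(if f then 9 else 9)) in 2) else ((\g.8) 2)) else 0)
step 1: [if@0.0.0] (if ((if (let x = 4 in false) then (if (if false then false else false) then (if false then (\y.false) else (\z.false)) else (if false then (\u.true) else (\v.true))) else (if false then (\w.true) else (\p.true))) (let q = (((\r.(\s.0)) 2) 4) in ((if true then (\t.(\a.t)) else (\b.(\c.q))) (let d = true in 9)))) then (if false then (let e = (\f.(if f then 9 else 9)) in 2) else ((\g.8) 2)) else 0)
step 2: [let@0.0.0] (if ((if false then (if (if false then false else false) then (if false then (\y.false) else (\z.false)) else (if false then (\u.true) else (\v.true))) else (if false then (\w.true) else (\p.true))) (let q = (((\r.(\s.0)) 2) 4) in ((if true then (\t.(\a.t)) else (\b.(\c.q))) (let d = true in 9)))) then (if false then (let e = (\f.(if f then 9 else 9)) in 2) else ((\g.8) 2)) else 0)
step 3: [if@0.0] (if ((if false then (\w.true) else (\p.true)) (let q = (((\r.(\s.0)) 2) 4) in ((if true then (\t.(\a.t)) else (\b.(\c.q))) (let d = true in 9)))) then (if false then (let e = (\f.(if f then 9 else 9)) in 2) else ((\g.8) 2)) else 0)
step 4: [if@0.0] (if ((\p.true) (let q = (((\r.(\s.0)) 2) 4) in ((if true then (\t.(\a.t)) else (\b.(\c.q))) (let d = true in 9)))) then (if false then (let e = (\f.(if f then 9 else 9)) in 2) else ((\g.8) 2)) else 0)
step 5: [beta@0.1.0.0] (if ((\p.true) (let q = ((\s.0) 4) in ((if true then (\t.(\a.t)) else (\b.(\c.q))) (let d = true in 9)))) then (if false then (let e = (\f.(if f then 9 else 9)) in 2) else ((\g.8) 2)) else 0)
step 6: [beta@0.1.0] (if ((\p.true) (let q = 0 in ((if true then (\t.(\a.t)) else (\b.(\c.q))) (let d = true in 9)))) then (if false then (let e = (\f.(if f then 9 else 9)) in 2) else ((\g.8) 2)) else 0)
step 7: [let@0.1] (if ((\p.true) ((if true then (\t.(\a.t)) else (\b.(\c.0))) (let d = true in 9))) then (if false then (let e = (\f.(if f then 9 else 9)) in 2) else ((\g.8) 2)) else 0)
step 8: [if@0.1.0] (if ((\p.true) ((\t.(\a.t)) (let d = true in 9))) then (if false then (let e = (\f.(if f then 9 else 9)) in 2) else ((\g.8) 2)) else 0)
step 9: [let@0.1.1] (if ((\p.true) ((\t.(\a.t)) 9)) then (if false then (let e = (\f.(if f then 9 else 9)) in 2) else ((\g.8) 2)) else 0)
step 10: [beta@0.1] (if ((\p.true) (\a.9)) then (if false then (let e = (\f.(if f then 9 else 9)) in 2) else ((\g.8) 2)) else 0)
step 11: [beta@0] (if true then (if false then (let e = (\f.(if f then 9 else 9)) in 2) else ((\g.8) 2)) else 0)
step 12: [if@root] (if false then (let e = (\f.(if f then 9 else 9)) in 2) else ((\g.8) 2))

Answer: if at root : (if true then (if false then (let e = (\f.(if f then 9 else 9)) in 2) else ((\g.8) 2)) else 0)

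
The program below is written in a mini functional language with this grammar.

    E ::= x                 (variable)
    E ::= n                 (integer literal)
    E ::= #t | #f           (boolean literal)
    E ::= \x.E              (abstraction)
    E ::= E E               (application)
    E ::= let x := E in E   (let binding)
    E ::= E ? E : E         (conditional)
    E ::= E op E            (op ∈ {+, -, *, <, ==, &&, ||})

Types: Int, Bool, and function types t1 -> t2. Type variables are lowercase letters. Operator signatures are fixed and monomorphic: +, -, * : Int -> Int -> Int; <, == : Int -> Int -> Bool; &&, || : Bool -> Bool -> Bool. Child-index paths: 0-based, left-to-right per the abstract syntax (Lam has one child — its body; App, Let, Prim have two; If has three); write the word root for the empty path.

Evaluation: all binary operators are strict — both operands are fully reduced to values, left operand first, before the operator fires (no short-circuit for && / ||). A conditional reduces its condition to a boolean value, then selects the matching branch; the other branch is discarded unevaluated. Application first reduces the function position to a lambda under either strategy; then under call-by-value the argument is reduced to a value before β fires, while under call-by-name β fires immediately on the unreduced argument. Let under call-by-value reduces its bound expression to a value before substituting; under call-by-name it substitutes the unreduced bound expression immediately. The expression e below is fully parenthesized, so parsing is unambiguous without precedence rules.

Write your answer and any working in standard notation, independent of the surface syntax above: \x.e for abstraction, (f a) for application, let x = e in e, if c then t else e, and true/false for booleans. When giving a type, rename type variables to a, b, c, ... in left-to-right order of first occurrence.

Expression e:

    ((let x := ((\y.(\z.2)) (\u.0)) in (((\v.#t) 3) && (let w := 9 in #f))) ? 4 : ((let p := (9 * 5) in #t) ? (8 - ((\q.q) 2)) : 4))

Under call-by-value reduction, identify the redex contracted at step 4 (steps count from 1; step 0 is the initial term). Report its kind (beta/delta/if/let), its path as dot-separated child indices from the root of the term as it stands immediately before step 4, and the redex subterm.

Answer: let at 0.1 : (let w = 9 in false)

Working:
step 0: (if (let x = ((\y.(\z.2)) (\u.0)) in (((\v.true) 3) && (let w = 9 in false))) then 4 else (if (let p = (9 * 5) in true) then (8 - ((\q.q) 2)) else 4))
step 1: [beta@0.0] (if (let x = (\z.2) in (((\v.true) 3) && (let w = 9 in false))) then 4 else (if (let p = (9 * 5) in true) then (8 - ((\q.q) 2)) else 4))
step 2: [let@0] (if (((\v.true) 3) && (let w = 9 in false)) then 4 else (if (let p = (9 * 5) in true) then (8 - ((\q.q) 2)) else 4))
step 3: [beta@0.0] (if (true && (let w = 9 in false)) then 4 else (if (let p = (9 * 5) in true) then (8 - ((\q.q) 2)) else 4))
step 4: [let@0.1] (if (true && false) then 4 else (if (let p = (9 * 5) in true) then (8 - ((\q.q) 2)) else 4))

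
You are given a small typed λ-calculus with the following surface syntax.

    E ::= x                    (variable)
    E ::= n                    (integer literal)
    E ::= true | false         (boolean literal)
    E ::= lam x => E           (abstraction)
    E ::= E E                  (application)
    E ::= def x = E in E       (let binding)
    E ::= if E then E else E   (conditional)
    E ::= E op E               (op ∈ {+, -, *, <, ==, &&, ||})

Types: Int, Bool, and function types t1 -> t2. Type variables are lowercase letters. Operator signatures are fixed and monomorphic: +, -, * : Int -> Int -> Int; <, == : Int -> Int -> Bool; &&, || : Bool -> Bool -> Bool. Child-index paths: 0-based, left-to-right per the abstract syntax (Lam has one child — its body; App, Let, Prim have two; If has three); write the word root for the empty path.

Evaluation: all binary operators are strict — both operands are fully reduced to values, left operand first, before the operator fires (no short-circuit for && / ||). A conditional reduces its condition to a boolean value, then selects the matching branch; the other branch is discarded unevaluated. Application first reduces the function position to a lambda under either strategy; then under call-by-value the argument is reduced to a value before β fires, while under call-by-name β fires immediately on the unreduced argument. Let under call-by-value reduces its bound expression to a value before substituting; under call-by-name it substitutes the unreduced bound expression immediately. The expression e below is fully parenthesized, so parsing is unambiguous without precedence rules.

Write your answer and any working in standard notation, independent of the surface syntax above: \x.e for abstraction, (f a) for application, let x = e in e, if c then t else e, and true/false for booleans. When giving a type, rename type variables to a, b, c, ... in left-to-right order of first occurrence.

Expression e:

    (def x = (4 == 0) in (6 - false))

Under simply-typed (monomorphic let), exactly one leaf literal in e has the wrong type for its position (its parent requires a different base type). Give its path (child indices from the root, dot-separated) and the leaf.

Working:
  unify Int ~ Int
  unify Int ~ Int
let x : Bool
  unify Int ~ Int
  unify Bool ~ Int
  FAIL: mismatch Bool ~ Int

Answer: 1.1 : false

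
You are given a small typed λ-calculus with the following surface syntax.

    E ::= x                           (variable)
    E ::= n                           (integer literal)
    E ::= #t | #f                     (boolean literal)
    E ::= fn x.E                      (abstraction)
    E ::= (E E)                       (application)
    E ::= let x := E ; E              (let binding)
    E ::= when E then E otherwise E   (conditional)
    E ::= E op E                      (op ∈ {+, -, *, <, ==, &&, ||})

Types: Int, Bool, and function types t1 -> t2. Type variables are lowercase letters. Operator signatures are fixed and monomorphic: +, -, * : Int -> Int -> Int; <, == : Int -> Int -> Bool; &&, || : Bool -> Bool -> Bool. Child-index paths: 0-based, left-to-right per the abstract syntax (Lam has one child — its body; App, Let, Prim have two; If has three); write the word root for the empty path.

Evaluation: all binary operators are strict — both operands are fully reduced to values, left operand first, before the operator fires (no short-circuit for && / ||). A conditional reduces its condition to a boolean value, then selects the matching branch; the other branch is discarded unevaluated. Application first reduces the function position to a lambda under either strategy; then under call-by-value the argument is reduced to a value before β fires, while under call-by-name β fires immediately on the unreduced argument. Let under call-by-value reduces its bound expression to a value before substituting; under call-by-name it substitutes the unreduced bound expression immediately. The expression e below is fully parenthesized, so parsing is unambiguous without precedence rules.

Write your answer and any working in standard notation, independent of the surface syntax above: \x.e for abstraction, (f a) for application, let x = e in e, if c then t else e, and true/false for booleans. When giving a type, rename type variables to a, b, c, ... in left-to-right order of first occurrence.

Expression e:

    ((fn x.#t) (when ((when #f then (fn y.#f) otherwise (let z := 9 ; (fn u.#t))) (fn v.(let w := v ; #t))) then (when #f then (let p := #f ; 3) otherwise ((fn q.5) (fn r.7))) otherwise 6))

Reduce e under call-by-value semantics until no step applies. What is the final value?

Answer: true

Derivation:
step 0: ((\x.true) (if ((if false then (\y.false) else (let z = 9 in (\u.true))) (\v.(let w = v in true))) then (if false then (let p = false in 3) else ((\q.5) (\r.7))) else 6))
step 1: [if@1.0.0] ((\x.true) (if ((let z = 9 in (\u.true)) (\v.(let w = v in true))) then (if false then (let p = false in 3) else ((\q.5) (\r.7))) else 6))
step 2: [let@1.0.0] ((\x.true) (if ((\u.true) (\v.(let w = v in true))) then (if false then (let p = false in 3) else ((\q.5) (\r.7))) else 6))
step 3: [beta@1.0] ((\x.true) (if true then (if false then (let p = false in 3) else ((\q.5) (\r.7))) else 6))
step 4: [if@1] ((\x.true) (if false then (let p = false in 3) else ((\q.5) (\r.7))))
step 5: [if@1] ((\x.true) ((\q.5) (\r.7)))
step 6: [beta@1] ((\x.true) 5)
step 7: [beta@root] true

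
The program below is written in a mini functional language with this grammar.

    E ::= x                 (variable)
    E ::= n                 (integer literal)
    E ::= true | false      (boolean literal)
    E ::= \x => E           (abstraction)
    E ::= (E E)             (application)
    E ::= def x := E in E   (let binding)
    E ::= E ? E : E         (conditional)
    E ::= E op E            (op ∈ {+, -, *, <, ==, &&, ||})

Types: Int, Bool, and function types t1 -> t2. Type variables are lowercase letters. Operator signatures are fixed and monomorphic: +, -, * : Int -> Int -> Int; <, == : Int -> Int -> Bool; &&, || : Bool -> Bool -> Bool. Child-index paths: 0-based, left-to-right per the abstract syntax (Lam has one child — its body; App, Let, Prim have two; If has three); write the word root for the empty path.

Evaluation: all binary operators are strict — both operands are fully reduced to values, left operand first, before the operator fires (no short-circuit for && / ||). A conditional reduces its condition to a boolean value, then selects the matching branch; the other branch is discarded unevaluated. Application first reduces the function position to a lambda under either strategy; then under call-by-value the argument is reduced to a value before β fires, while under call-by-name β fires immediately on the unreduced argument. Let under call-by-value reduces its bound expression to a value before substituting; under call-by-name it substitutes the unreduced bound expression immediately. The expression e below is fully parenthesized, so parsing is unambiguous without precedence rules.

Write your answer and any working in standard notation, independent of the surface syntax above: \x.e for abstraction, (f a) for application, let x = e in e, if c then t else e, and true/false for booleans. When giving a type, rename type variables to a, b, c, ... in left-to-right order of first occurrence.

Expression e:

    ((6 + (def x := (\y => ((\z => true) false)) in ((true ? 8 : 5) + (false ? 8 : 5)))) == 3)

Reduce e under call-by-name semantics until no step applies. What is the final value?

Derivation:
step 0: ((6 + (let x = (\y.((\z.true) false)) in ((if true then 8 else 5) + (if false then 8 else 5)))) == 3)
step 1: [let@0.1] ((6 + ((if true then 8 else 5) + (if false then 8 else 5))) == 3)
step 2: [if@0.1.0] ((6 + (8 + (if false then 8 else 5))) == 3)
step 3: [if@0.1.1] ((6 + (8 + 5)) == 3)
step 4: [delta@0.1] ((6 + 13) == 3)
step 5: [delta@0] (19 == 3)
step 6: [delta@root] false

Answer: false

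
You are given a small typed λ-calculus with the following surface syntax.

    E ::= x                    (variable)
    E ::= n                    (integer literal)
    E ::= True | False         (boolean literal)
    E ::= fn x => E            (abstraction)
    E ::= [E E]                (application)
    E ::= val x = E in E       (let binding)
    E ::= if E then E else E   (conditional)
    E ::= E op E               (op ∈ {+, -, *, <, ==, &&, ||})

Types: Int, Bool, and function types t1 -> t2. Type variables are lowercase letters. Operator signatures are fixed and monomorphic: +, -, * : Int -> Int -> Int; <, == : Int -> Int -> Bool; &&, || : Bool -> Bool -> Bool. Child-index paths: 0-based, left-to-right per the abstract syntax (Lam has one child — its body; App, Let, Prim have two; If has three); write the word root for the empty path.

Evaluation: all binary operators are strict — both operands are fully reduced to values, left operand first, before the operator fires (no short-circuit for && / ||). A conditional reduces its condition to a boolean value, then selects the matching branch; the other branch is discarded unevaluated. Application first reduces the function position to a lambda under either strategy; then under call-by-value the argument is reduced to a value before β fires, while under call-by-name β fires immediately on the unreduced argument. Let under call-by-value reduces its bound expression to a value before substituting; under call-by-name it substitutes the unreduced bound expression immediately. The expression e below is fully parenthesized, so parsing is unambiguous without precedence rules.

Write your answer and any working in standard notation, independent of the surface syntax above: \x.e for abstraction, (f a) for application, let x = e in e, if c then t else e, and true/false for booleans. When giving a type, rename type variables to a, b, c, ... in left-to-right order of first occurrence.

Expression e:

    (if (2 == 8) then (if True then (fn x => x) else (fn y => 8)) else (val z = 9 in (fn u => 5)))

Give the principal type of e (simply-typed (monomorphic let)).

Trace:
  unify Int ~ Int
  unify Int ~ Int
  unify Bool ~ Bool
  unify Bool ~ Bool
x : a
\x._ : a -> a
\y._ : b -> Int
  unify a -> a ~ b -> Int
  unify a ~ b
  unify b ~ Int
let z : Int
\u._ : c -> Int
  unify Int -> Int ~ c -> Int
  unify Int ~ c
  unify Int ~ Int

Answer: Int -> Int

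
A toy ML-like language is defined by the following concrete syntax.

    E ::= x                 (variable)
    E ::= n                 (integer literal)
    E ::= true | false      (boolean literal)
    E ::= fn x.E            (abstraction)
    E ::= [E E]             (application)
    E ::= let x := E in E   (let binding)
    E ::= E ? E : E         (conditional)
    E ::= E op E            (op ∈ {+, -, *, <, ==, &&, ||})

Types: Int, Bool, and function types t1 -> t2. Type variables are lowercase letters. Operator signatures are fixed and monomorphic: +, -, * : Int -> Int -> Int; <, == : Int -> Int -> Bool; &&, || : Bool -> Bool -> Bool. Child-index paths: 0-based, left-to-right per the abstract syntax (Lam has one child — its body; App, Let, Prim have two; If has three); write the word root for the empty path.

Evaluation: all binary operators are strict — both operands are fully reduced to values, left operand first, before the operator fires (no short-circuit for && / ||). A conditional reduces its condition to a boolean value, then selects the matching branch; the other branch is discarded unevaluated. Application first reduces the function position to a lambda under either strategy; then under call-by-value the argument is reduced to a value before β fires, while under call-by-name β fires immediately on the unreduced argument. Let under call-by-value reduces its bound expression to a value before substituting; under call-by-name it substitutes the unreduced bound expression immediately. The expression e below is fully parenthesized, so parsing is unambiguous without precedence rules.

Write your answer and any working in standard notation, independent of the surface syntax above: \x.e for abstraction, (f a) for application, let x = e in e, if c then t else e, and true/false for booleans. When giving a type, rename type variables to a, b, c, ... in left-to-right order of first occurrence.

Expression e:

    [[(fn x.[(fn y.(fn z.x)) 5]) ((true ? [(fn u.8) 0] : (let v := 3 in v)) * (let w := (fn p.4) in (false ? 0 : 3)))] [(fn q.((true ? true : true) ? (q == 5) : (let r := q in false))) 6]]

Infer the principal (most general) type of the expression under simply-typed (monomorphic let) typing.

Answer: Int

Derivation:
x : a
\z._ : c -> a
\y._ : b -> c -> a
  unify b -> c -> a ~ Int -> d
  unify b ~ Int
  unify c -> a ~ d
_ _ : c -> a
\x._ : a -> c -> a
  unify Bool ~ Bool
\u._ : e -> Int
  unify e -> Int ~ Int -> f
  unify e ~ Int
  unify Int ~ f
_ _ : Int
let v : Int
v : Int
  unify Int ~ Int
  unify Int ~ Int
\p._ : g -> Int
let w : g -> Int
  unify Bool ~ Bool
  unify Int ~ Int
  unify Int ~ Int
  unify a -> c -> a ~ Int -> h
  unify a ~ Int
  unify c -> Int ~ h
_ _ : c -> Int
  unify Bool ~ Bool
  unify Bool ~ Bool
  unify Bool ~ Bool
q : i
  unify i ~ Int
  unify Int ~ Int
q : Int
let r : Int
  unify Bool ~ Bool
\q._ : Int -> Bool
  unify Int -> Bool ~ Int -> j
  unify Int ~ Int
  unify Bool ~ j
_ _ : Bool
  unify c -> Int ~ Bool -> k
  unify c ~ Bool
  unify Int ~ k
_ _ : Int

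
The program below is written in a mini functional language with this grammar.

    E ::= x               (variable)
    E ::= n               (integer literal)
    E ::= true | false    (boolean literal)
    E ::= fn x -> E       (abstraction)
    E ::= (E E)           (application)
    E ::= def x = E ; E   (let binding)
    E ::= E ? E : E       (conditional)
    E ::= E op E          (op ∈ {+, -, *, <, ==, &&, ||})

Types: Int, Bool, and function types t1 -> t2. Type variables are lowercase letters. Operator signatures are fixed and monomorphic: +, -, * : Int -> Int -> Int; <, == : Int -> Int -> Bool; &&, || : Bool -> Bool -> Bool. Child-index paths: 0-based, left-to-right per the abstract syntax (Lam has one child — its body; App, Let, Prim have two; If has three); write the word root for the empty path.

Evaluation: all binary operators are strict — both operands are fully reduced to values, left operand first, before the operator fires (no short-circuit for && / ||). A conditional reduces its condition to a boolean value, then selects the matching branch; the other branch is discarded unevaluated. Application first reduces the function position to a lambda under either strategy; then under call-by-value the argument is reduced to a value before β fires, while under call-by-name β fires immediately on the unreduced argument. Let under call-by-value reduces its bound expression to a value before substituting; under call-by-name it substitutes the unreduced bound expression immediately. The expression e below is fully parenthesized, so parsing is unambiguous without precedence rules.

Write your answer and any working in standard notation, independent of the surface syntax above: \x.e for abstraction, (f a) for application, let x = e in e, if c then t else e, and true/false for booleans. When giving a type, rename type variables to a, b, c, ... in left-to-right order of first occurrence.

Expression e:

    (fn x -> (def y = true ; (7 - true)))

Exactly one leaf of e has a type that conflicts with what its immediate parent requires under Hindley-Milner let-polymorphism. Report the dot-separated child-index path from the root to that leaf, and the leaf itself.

Answer: 0.1.1 : true

Derivation:
let y : Bool
  unify Int ~ Int
  unify Bool ~ Int
  FAIL: mismatch Bool ~ Int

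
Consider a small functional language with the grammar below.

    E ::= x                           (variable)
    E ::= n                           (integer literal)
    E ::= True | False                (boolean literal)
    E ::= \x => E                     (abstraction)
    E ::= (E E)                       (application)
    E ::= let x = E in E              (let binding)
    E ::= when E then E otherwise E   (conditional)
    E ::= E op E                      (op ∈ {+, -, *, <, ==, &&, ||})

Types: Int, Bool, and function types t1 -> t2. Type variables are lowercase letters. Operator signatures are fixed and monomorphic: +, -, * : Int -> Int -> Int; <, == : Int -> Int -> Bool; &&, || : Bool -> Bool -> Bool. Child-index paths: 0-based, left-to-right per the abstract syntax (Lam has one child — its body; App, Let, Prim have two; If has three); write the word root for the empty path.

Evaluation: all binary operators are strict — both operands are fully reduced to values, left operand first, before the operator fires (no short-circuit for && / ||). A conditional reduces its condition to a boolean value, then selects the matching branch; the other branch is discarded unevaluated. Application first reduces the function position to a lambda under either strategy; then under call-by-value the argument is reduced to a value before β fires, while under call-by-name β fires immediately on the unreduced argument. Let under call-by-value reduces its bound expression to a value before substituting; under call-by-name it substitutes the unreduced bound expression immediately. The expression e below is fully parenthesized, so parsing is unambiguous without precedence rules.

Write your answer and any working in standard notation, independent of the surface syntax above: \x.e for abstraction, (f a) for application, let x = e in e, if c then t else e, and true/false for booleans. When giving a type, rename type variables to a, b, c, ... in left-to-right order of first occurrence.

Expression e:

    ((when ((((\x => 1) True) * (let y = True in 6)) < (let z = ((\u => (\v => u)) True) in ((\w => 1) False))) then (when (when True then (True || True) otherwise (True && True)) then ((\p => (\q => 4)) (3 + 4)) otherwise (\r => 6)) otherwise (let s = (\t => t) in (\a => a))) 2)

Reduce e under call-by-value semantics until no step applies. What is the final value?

Answer: 2

Working:
step 0: ((if ((((\x.1) true) * (let y = true in 6)) < (let z = ((\u.(\v.u)) true) in ((\w.1) false))) then (if (if true then (true || true) else (true && true)) then ((\p.(\q.4)) (3 + 4)) else (\r.6)) else (let s = (\t.t) in (\a.a))) 2)
step 1: [beta@0.0.0.0] ((if ((1 * (let y = true in 6)) < (let z = ((\u.(\v.u)) true) in ((\w.1) false))) then (if (if true then (true || true) else (true && true)) then ((\p.(\q.4)) (3 + 4)) else (\r.6)) else (let s = (\t.t) in (\a.a))) 2)
step 2: [let@0.0.0.1] ((if ((1 * 6) < (let z = ((\u.(\v.u)) true) in ((\w.1) false))) then (if (if true then (true || true) else (true && true)) then ((\p.(\q.4)) (3 + 4)) else (\r.6)) else (let s = (\t.t) in (\a.a))) 2)
step 3: [delta@0.0.0] ((if (6 < (let z = ((\u.(\v.u)) true) in ((\w.1) false))) then (if (if true then (true || true) else (true && true)) then ((\p.(\q.4)) (3 + 4)) else (\r.6)) else (let s = (\t.t) in (\a.a))) 2)
step 4: [beta@0.0.1.0] ((if (6 < (let z = (\v.true) in ((\w.1) false))) then (if (if true then (true || true) else (true && true)) then ((\p.(\q.4)) (3 + 4)) else (\r.6)) else (let s = (\t.t) in (\a.a))) 2)
step 5: [let@0.0.1] ((if (6 < ((\w.1) false)) then (if (if true then (true || true) else (true && true)) then ((\p.(\q.4)) (3 + 4)) else (\r.6)) else (let s = (\t.t) in (\a.a))) 2)
step 6: [beta@0.0.1] ((if (6 < 1) then (if (if true then (true || true) else (true && true)) then ((\p.(\q.4)) (3 + 4)) else (\r.6)) else (let s = (\t.t) in (\a.a))) 2)
step 7: [delta@0.0] ((if false then (if (if true then (true || true) else (true && true)) then ((\p.(\q.4)) (3 + 4)) else (\r.6)) else (let s = (\t.t) in (\a.a))) 2)
step 8: [if@0] ((let s = (\t.t) in (\a.a)) 2)
step 9: [let@0] ((\a.a) 2)
step 10: [beta@root] 2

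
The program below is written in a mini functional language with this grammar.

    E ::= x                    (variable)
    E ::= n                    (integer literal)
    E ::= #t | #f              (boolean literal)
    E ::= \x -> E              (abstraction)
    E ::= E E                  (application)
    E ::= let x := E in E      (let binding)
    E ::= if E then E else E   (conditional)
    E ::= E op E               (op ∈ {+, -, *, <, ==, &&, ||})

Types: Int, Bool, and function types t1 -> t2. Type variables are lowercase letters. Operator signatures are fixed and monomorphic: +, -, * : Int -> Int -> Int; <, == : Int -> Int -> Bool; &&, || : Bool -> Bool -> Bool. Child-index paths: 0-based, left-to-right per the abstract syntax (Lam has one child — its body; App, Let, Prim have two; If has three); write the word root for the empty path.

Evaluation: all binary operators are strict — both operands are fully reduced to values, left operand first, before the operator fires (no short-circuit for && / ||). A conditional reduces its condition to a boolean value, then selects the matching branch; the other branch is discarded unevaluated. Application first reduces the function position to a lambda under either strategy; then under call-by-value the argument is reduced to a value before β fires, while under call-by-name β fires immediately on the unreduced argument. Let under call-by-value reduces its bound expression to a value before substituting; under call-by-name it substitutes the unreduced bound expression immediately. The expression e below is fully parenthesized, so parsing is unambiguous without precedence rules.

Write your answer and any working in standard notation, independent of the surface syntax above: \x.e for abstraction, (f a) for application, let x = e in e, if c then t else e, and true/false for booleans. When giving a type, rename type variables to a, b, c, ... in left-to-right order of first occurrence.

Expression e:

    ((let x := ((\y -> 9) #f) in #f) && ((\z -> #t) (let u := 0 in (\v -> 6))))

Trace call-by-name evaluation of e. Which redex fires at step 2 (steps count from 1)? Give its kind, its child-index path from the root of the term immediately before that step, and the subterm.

Answer: beta at 1 : ((\z.true) (let u = 0 in (\v.6)))

Trace:
step 0: ((let x = ((\y.9) false) in false) && ((\z.true) (let u = 0 in (\v.6))))
step 1: [let@0] (false && ((\z.true) (let u = 0 in (\v.6))))
step 2: [beta@1] (false && true)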